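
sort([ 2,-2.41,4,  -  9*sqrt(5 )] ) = [  -  9 *sqrt ( 5), - 2.41,  2,4]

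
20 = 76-56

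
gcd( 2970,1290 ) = 30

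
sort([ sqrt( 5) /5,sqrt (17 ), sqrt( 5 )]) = [ sqrt ( 5 )/5,  sqrt( 5) , sqrt ( 17 )]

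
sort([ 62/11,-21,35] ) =[-21,62/11, 35 ]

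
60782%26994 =6794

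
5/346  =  5/346= 0.01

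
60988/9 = 6776+ 4/9 = 6776.44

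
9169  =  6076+3093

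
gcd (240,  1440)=240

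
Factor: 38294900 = 2^2*5^2*7^1 * 227^1*241^1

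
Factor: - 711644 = - 2^2*89^1*1999^1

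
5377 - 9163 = -3786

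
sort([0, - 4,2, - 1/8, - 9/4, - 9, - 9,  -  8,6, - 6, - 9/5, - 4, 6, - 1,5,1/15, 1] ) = [ - 9,-9, - 8, - 6,-4,-4,  -  9/4, - 9/5,-1,-1/8,0,1/15,1, 2,5,  6, 6]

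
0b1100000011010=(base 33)5LW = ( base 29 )79M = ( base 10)6170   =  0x181a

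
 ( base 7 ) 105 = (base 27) 20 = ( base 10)54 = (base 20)2e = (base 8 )66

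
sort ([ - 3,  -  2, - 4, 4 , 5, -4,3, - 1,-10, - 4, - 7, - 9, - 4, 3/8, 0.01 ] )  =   [ - 10, - 9, - 7, - 4, - 4, -4, - 4,  -  3, - 2, - 1, 0.01,  3/8,3,4,5] 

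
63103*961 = 60641983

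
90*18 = 1620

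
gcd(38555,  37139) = 1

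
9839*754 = 7418606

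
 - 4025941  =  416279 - 4442220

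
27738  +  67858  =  95596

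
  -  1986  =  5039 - 7025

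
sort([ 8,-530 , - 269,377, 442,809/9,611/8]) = [-530, - 269 , 8 , 611/8,809/9, 377,442]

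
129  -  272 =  - 143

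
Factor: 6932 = 2^2 * 1733^1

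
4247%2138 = 2109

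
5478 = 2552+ 2926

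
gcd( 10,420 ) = 10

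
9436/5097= 9436/5097 = 1.85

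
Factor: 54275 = 5^2*13^1*167^1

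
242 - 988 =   -  746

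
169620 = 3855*44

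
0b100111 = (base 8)47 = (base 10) 39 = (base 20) 1J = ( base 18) 23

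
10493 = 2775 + 7718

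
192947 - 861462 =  - 668515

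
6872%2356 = 2160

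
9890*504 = 4984560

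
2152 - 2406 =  - 254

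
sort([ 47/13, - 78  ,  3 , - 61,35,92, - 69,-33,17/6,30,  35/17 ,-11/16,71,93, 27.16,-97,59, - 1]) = [ - 97, - 78, - 69, - 61, - 33,-1, - 11/16,35/17,17/6,3, 47/13,27.16,30,35,59, 71,92,93 ] 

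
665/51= 13 + 2/51 = 13.04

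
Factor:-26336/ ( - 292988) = 8/89= 2^3 *89^( - 1) 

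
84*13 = 1092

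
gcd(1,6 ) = 1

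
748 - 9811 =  - 9063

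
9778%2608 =1954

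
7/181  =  7/181= 0.04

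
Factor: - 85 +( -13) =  - 2^1 * 7^2 = - 98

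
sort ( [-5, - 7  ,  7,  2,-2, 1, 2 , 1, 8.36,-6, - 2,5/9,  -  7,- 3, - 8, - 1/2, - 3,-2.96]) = [ - 8, - 7, - 7,  -  6, - 5, - 3,-3, - 2.96, - 2, - 2, - 1/2, 5/9,1,1,  2,2, 7, 8.36] 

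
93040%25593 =16261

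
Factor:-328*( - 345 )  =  2^3 * 3^1*5^1*23^1 * 41^1=113160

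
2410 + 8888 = 11298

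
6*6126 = 36756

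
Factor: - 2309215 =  - 5^1 *461843^1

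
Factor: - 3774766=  - 2^1*53^1*149^1*239^1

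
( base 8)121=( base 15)56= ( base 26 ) 33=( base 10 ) 81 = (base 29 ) 2n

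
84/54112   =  21/13528 = 0.00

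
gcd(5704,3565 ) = 713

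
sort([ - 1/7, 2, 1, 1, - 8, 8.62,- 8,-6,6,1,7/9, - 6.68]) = [  -  8, - 8, - 6.68,-6,  -  1/7,7/9,  1,1,1,2,6,8.62] 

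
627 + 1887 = 2514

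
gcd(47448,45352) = 8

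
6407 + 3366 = 9773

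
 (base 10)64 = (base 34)1u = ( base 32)20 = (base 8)100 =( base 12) 54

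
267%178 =89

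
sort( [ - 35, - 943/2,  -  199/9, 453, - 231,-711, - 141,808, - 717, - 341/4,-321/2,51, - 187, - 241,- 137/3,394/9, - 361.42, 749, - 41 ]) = [ - 717, - 711,-943/2, - 361.42, - 241,-231, -187, - 321/2, - 141 , - 341/4, - 137/3, - 41 , - 35, - 199/9,  394/9, 51, 453,749,808 ] 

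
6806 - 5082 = 1724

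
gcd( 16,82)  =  2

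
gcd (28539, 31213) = 7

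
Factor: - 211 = -211^1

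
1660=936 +724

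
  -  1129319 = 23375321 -24504640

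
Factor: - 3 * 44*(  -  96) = 12672  =  2^7 * 3^2*11^1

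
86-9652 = - 9566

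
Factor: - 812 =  - 2^2*7^1*29^1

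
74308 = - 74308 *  ( - 1 ) 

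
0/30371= 0 = 0.00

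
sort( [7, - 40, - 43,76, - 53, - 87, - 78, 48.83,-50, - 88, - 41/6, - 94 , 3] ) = [ - 94, - 88, - 87, - 78, -53, - 50, - 43,-40, - 41/6,3, 7,  48.83,76]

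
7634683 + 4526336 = 12161019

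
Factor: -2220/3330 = - 2/3 =-2^1*3^ ( - 1)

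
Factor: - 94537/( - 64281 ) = 3^ ( -1)*7^( - 1 )*17^1*67^1*83^1*3061^( - 1)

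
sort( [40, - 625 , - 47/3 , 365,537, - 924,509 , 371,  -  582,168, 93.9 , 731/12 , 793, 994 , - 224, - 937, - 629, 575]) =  [-937, - 924, - 629,-625 ,-582, - 224, - 47/3,40,731/12 , 93.9,  168 , 365, 371, 509,  537, 575 , 793,994 ] 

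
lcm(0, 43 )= 0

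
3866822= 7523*514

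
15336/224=68+13/28= 68.46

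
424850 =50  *8497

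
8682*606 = 5261292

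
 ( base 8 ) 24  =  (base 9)22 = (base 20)10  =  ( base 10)20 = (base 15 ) 15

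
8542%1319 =628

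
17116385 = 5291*3235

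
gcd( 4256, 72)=8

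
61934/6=10322 +1/3 =10322.33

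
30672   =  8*3834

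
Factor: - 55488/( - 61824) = 289/322 = 2^( - 1 )*7^( - 1 ) * 17^2*23^(-1) 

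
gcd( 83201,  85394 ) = 1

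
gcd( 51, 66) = 3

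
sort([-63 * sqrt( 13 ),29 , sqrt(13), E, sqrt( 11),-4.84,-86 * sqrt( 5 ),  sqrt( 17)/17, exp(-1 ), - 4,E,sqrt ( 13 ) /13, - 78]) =[-63 * sqrt( 13),-86 * sqrt(5),-78 ,-4.84 , - 4, sqrt (17)/17 , sqrt(13)/13,  exp(-1),E,  E , sqrt( 11), sqrt (13) , 29]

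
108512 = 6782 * 16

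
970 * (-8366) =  - 8115020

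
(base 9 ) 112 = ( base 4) 1130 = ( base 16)5c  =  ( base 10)92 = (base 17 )57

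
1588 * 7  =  11116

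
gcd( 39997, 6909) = 47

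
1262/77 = 16 + 30/77=16.39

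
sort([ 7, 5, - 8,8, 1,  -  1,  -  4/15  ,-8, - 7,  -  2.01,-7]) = [-8 , -8, - 7, - 7, - 2.01, - 1, - 4/15,1, 5 , 7, 8]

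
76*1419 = 107844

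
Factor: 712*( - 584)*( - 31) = 12890048=2^6*31^1 * 73^1*89^1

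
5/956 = 5/956 =0.01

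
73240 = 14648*5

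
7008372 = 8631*812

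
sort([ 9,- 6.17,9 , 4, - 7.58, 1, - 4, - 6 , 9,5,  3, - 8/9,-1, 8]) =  [ - 7.58, - 6.17, - 6, - 4, - 1 , - 8/9,1,  3,4 , 5,  8,9,9 , 9]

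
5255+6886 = 12141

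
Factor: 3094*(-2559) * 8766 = -2^2 * 3^3*7^1*13^1*17^1*487^1*853^1 = - 69405208236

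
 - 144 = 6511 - 6655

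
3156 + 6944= 10100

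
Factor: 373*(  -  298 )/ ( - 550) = 55577/275=5^( - 2 )*11^( -1)* 149^1*373^1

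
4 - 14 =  - 10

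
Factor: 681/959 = 3^1 * 7^ ( - 1)*137^( - 1) * 227^1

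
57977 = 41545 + 16432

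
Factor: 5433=3^1*1811^1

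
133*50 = 6650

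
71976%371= 2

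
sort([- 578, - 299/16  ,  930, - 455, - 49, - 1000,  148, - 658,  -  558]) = [ - 1000, - 658,  -  578,  -  558,- 455, - 49,  -  299/16,148, 930 ]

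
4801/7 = 685 +6/7= 685.86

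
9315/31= 9315/31 = 300.48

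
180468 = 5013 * 36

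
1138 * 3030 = 3448140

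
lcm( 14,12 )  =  84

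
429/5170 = 39/470 = 0.08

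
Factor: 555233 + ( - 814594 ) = -419^1*619^1 = - 259361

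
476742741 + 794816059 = 1271558800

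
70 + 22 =92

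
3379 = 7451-4072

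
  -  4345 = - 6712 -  - 2367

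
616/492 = 1 + 31/123 = 1.25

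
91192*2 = 182384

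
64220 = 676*95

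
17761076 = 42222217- 24461141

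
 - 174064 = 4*( - 43516)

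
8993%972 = 245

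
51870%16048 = 3726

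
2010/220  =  201/22= 9.14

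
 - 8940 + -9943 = -18883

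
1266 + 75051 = 76317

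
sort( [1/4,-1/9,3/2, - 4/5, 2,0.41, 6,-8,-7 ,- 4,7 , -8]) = [ - 8,-8 ,-7, - 4, - 4/5,-1/9, 1/4,0.41,  3/2,2,6, 7] 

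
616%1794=616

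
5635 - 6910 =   -  1275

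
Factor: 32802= 2^1 *3^1*7^1*11^1*71^1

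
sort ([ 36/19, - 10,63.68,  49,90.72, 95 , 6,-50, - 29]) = [  -  50, - 29, - 10 , 36/19, 6,49,63.68,  90.72,95 ] 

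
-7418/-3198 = 2 + 511/1599   =  2.32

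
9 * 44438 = 399942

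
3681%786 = 537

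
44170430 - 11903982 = 32266448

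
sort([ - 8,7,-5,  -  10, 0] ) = [ - 10, - 8, - 5,0,7]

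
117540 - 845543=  - 728003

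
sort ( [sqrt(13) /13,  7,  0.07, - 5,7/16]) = [ - 5, 0.07,sqrt( 13)/13, 7/16  ,  7 ]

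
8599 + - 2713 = 5886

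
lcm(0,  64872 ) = 0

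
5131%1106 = 707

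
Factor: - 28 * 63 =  - 1764 = - 2^2*3^2 *7^2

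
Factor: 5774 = 2^1*2887^1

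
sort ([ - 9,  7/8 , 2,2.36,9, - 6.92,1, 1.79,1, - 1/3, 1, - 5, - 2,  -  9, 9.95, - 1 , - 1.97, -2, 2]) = [ - 9, - 9, - 6.92,-5, - 2,-2, -1.97 ,-1,  -  1/3,7/8,1,1,  1,1.79,2,2,2.36,9, 9.95]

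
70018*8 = 560144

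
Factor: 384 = 2^7 *3^1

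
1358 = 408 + 950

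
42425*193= 8188025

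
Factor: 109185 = 3^1*5^1*29^1*251^1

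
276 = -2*(  -  138 ) 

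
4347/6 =1449/2 =724.50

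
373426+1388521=1761947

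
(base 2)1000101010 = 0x22a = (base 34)GA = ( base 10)554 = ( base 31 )HR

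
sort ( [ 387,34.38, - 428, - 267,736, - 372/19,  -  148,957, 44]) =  [ - 428, - 267,-148, - 372/19,34.38,44,387  ,  736,957 ]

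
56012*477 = 26717724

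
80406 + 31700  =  112106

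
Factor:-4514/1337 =  -  2^1*7^(-1 )*37^1*61^1*191^( - 1 ) 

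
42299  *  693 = 29313207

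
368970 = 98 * 3765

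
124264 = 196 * 634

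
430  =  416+14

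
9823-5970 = 3853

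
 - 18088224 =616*( - 29364)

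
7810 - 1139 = 6671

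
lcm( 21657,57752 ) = 173256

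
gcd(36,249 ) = 3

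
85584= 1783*48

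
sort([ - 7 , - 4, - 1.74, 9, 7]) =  [ - 7,  -  4, - 1.74, 7,9]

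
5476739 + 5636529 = 11113268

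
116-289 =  - 173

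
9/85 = 9/85 = 0.11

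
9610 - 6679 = 2931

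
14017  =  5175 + 8842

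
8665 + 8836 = 17501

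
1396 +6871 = 8267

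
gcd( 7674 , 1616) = 2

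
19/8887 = 19/8887 =0.00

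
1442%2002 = 1442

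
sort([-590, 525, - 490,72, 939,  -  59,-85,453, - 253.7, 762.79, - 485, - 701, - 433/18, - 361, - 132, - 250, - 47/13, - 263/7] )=[ - 701,-590,  -  490,-485 , - 361, - 253.7, - 250,  -  132, - 85, - 59, - 263/7, - 433/18,-47/13, 72, 453, 525,762.79 , 939]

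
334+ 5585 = 5919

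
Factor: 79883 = 17^1*37^1 * 127^1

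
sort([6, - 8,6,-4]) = [-8, - 4, 6, 6 ]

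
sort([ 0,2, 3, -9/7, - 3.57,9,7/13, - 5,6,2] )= [ - 5, - 3.57,-9/7,0,7/13, 2,2, 3, 6 , 9 ] 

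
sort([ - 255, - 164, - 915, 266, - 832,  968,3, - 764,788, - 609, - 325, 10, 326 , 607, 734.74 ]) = [-915,- 832,-764, - 609,-325,  -  255, - 164 , 3, 10, 266, 326,607, 734.74, 788, 968 ] 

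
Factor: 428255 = 5^1 *97^1*883^1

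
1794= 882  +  912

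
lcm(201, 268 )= 804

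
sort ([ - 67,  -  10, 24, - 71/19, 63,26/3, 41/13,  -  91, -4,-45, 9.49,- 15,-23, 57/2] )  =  [ - 91, - 67,-45,  -  23 , - 15, - 10,  -  4, - 71/19,41/13,26/3,9.49,24,57/2,63 ]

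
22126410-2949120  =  19177290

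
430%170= 90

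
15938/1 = 15938 =15938.00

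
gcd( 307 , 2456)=307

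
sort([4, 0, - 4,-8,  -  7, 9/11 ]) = [-8, - 7, - 4, 0, 9/11,  4] 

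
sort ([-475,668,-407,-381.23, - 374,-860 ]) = [-860,  -  475,  -  407,  -  381.23,-374,668]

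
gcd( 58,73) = 1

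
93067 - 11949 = 81118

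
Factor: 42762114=2^1*3^3 * 791891^1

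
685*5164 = 3537340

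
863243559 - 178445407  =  684798152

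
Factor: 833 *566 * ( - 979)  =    -  2^1 *7^2*11^1 * 17^1*89^1*283^1 =- 461576962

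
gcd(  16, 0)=16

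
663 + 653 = 1316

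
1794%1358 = 436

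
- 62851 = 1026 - 63877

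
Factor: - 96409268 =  - 2^2*19^1*43^1 * 29501^1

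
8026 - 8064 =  - 38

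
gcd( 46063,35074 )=1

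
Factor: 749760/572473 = 960/733 = 2^6*3^1 * 5^1 * 733^( - 1 ) 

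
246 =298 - 52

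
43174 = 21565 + 21609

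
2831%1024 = 783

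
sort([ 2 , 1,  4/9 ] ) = [4/9, 1,  2]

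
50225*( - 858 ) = - 43093050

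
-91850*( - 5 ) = 459250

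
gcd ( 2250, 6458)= 2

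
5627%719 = 594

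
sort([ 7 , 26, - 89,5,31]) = [ - 89,  5, 7,  26,31 ] 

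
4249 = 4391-142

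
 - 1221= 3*( - 407 ) 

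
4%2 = 0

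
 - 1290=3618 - 4908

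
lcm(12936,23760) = 1164240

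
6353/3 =2117+2/3 = 2117.67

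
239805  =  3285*73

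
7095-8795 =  - 1700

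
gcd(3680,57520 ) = 80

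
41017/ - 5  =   - 8204+3/5 = - 8203.40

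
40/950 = 4/95 = 0.04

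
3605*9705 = 34986525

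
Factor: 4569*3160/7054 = 2^2*3^1*5^1*79^1*1523^1*3527^( - 1) = 7219020/3527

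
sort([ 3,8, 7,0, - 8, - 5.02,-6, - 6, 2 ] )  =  [ - 8, - 6, - 6, - 5.02, 0, 2,3,  7, 8]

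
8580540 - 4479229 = 4101311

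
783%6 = 3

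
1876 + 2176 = 4052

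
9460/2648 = 3 + 379/662=3.57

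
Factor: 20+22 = 2^1*3^1*7^1= 42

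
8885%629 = 79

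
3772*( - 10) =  - 37720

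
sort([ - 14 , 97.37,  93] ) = [ - 14, 93, 97.37] 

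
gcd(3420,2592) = 36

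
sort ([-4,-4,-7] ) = [ - 7,-4, - 4] 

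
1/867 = 1/867=0.00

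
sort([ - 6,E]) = [ - 6  ,  E]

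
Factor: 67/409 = 67^1*409^(-1) 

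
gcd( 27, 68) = 1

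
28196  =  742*38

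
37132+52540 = 89672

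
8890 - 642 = 8248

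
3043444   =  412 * 7387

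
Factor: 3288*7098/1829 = 23338224/1829 = 2^4 *3^2*7^1*13^2*31^( - 1) * 59^( - 1 )*137^1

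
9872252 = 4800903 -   -  5071349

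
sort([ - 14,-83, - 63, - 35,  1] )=[ -83, -63, - 35,-14, 1]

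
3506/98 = 1753/49 = 35.78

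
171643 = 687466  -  515823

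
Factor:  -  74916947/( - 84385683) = 3^ ( - 2)*7^1*29^1*103^1*3583^1*9376187^ (- 1 ) 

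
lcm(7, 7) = 7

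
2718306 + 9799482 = 12517788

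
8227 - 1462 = 6765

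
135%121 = 14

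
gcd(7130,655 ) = 5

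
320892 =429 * 748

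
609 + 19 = 628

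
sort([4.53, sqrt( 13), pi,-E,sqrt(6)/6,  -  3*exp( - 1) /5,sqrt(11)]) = [ - E, - 3*exp( - 1)/5,sqrt(6) /6,pi , sqrt( 11 ), sqrt(13),4.53]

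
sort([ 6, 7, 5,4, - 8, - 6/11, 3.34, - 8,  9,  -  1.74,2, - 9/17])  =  [ - 8,-8,-1.74, -6/11,- 9/17,2,  3.34,4,  5,6,7, 9] 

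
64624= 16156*4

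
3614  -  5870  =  -2256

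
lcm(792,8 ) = 792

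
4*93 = 372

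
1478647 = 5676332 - 4197685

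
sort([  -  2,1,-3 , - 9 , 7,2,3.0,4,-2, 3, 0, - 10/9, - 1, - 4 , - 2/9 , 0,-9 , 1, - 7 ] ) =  [ - 9, - 9, - 7 , - 4, - 3, - 2, - 2, - 10/9, - 1,- 2/9, 0, 0 , 1, 1,2, 3.0,3, 4 , 7] 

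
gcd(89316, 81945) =27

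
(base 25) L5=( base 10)530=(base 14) 29C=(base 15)255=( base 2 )1000010010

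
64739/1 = 64739 = 64739.00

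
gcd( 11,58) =1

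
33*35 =1155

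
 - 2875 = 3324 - 6199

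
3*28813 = 86439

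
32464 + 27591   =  60055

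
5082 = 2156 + 2926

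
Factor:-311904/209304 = -2^2 * 3^( - 1) * 17^( - 1 )*19^1  =  - 76/51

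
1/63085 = 1/63085 = 0.00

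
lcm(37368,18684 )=37368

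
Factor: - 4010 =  - 2^1 * 5^1*401^1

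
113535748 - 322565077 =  - 209029329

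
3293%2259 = 1034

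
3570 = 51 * 70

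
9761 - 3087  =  6674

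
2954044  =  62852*47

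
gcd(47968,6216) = 8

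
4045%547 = 216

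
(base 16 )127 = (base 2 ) 100100111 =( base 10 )295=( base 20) ef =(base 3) 101221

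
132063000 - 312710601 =- 180647601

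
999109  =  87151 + 911958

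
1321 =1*1321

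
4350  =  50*87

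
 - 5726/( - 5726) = 1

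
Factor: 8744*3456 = 2^10*3^3 * 1093^1 = 30219264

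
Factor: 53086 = 2^1*11^1 *19^1*127^1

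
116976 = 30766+86210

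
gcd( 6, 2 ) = 2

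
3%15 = 3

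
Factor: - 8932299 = -3^1*19^1*156707^1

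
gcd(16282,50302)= 14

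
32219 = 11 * 2929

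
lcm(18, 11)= 198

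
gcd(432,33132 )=12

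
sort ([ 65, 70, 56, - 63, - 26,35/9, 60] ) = [-63,-26,35/9, 56, 60, 65,70] 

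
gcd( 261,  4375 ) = 1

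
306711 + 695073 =1001784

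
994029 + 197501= 1191530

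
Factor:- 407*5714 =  - 2^1*11^1*37^1*2857^1 =- 2325598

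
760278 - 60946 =699332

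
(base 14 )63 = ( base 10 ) 87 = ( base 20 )47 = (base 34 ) 2j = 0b1010111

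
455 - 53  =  402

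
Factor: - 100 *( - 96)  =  9600 = 2^7*3^1*5^2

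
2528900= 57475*44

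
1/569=1/569 = 0.00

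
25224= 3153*8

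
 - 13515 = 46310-59825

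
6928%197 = 33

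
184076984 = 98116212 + 85960772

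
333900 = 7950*42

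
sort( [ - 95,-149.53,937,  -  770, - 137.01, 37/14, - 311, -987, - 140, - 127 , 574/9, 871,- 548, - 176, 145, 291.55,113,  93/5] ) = [ - 987,-770,  -  548, - 311, - 176, -149.53,-140, - 137.01,- 127, - 95 , 37/14, 93/5, 574/9, 113,  145, 291.55, 871,937] 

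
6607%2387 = 1833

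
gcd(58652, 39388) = 172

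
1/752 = 1/752=0.00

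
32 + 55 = 87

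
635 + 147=782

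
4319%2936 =1383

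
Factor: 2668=2^2 * 23^1*29^1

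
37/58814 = 37/58814=0.00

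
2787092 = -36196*( - 77 )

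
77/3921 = 77/3921 = 0.02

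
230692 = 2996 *77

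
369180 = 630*586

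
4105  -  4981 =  -876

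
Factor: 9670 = 2^1*5^1 *967^1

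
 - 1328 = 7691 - 9019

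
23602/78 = 11801/39 =302.59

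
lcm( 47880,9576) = 47880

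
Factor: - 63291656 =-2^3 * 7911457^1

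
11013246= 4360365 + 6652881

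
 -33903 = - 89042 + 55139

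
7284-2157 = 5127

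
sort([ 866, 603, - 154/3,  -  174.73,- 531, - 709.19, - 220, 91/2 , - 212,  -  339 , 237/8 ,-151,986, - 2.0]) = [-709.19, - 531,-339 ,-220, - 212, - 174.73,-151, - 154/3, - 2.0, 237/8,  91/2 , 603,866,986 ]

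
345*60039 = 20713455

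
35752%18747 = 17005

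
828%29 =16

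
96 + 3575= 3671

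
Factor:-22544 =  - 2^4*1409^1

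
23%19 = 4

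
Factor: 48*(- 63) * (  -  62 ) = 187488 = 2^5 * 3^3*7^1 * 31^1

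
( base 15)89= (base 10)129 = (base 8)201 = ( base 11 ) 108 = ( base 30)49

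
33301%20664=12637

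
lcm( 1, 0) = 0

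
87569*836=73207684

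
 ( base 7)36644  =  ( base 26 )E4J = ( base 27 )D42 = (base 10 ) 9587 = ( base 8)22563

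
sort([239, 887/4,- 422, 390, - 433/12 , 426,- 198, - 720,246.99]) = [ -720 , - 422, -198,  -  433/12,  887/4,239,246.99,390,426]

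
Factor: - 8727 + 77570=43^1*1601^1 = 68843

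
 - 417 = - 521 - -104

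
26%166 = 26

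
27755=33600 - 5845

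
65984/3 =65984/3 = 21994.67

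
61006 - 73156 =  - 12150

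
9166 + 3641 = 12807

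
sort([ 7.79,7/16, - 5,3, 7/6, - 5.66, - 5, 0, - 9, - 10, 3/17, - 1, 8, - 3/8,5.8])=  [-10 , - 9, - 5.66, - 5, - 5, - 1, - 3/8, 0,  3/17, 7/16, 7/6,3, 5.8, 7.79,8 ] 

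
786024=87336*9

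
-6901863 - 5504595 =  - 12406458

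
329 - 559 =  - 230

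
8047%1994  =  71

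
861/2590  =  123/370= 0.33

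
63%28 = 7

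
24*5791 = 138984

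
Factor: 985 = 5^1*197^1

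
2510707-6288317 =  - 3777610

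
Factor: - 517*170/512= -43945/256=- 2^(-8 )*5^1*11^1*  17^1*47^1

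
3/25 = 3/25 = 0.12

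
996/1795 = 996/1795 = 0.55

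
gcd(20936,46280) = 8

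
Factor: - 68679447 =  - 3^1*1367^1*16747^1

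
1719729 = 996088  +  723641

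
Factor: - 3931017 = -3^1*31^1*43^1*983^1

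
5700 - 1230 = 4470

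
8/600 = 1/75 = 0.01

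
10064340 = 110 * 91494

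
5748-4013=1735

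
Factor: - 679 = -7^1 * 97^1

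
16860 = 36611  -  19751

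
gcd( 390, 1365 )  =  195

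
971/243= 3 +242/243= 4.00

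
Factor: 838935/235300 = 927/260 = 2^ ( - 2)*3^2*5^( - 1)*13^( - 1 )*103^1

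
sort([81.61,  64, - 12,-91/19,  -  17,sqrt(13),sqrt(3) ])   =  [ - 17,- 12, - 91/19,sqrt(3 ),sqrt (13 ),64 , 81.61] 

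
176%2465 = 176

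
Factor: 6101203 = 31^1*97^1*2029^1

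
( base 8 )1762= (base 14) 522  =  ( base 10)1010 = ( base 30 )13k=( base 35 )SU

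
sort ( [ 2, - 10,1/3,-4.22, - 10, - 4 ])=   [ - 10,-10, - 4.22 ,-4,1/3,2 ]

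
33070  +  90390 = 123460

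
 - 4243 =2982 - 7225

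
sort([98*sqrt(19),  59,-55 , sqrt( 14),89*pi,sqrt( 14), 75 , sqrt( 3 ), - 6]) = [ - 55, -6 , sqrt( 3 ), sqrt(14), sqrt ( 14),59 , 75  ,  89*pi, 98 * sqrt( 19)]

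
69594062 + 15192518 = 84786580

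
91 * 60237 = 5481567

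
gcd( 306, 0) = 306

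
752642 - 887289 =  - 134647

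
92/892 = 23/223 = 0.10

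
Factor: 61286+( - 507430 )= - 446144  =  -2^6*6971^1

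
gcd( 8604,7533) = 9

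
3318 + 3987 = 7305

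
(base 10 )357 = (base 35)A7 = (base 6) 1353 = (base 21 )H0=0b101100101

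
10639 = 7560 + 3079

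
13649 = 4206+9443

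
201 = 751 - 550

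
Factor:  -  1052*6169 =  -2^2*31^1*199^1 *263^1  =  - 6489788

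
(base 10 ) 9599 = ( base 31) 9uk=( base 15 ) 2C9E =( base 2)10010101111111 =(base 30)ajt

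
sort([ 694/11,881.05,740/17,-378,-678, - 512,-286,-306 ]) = [ - 678, - 512, - 378, - 306, - 286, 740/17,694/11,881.05]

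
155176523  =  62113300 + 93063223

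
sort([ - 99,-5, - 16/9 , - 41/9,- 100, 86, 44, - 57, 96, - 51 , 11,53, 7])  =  [ - 100,-99, - 57, - 51, - 5, - 41/9, - 16/9,  7,  11, 44,  53, 86,96]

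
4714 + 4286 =9000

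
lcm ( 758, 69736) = 69736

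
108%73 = 35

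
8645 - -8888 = 17533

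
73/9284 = 73/9284= 0.01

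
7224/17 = 7224/17 = 424.94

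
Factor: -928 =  - 2^5*29^1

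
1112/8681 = 1112/8681 =0.13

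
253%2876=253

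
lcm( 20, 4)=20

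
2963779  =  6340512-3376733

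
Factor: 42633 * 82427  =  3^3*139^1*593^1*1579^1=3514110291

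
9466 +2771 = 12237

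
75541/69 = 1094+55/69 = 1094.80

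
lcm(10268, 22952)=390184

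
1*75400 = 75400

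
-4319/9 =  - 4319/9 = - 479.89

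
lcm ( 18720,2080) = 18720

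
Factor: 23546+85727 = 23^1*4751^1 = 109273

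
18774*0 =0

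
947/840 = 1 + 107/840 = 1.13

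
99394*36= 3578184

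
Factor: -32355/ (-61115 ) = 3^2*17^(  -  1) = 9/17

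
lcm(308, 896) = 9856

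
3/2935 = 3/2935 = 0.00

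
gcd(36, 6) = 6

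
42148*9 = 379332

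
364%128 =108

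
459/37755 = 51/4195 = 0.01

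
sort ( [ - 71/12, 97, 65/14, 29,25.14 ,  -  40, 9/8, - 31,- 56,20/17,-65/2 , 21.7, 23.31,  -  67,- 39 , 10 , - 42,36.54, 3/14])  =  [ - 67, - 56 ,  -  42, - 40,  -  39, - 65/2,-31,  -  71/12, 3/14,9/8 , 20/17,  65/14,10, 21.7,23.31,25.14, 29, 36.54,  97 ] 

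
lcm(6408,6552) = 583128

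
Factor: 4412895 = 3^1*5^1*23^1*12791^1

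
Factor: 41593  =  41593^1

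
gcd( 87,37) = 1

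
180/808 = 45/202 = 0.22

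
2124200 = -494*( - 4300) 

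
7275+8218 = 15493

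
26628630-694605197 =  - 667976567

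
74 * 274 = 20276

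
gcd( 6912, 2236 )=4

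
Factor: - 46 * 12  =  -552=- 2^3 *3^1*23^1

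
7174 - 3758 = 3416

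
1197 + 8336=9533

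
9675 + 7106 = 16781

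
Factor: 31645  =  5^1*6329^1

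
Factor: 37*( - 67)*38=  -2^1*  19^1*37^1 * 67^1= - 94202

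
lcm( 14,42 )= 42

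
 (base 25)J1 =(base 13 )2a8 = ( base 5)3401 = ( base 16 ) 1dc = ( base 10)476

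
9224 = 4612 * 2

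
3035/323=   9  +  128/323 = 9.40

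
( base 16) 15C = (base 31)B7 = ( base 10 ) 348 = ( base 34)A8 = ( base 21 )gc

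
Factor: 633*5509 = 3487197 = 3^1*7^1*211^1*787^1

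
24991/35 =24991/35 = 714.03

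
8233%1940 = 473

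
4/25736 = 1/6434= 0.00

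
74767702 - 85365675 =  - 10597973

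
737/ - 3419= - 737/3419  =  -0.22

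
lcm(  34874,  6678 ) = 313866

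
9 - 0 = 9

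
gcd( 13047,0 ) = 13047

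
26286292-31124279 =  - 4837987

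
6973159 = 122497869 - 115524710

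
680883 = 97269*7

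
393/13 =30+3/13 =30.23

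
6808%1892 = 1132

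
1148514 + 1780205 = 2928719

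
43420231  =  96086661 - 52666430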